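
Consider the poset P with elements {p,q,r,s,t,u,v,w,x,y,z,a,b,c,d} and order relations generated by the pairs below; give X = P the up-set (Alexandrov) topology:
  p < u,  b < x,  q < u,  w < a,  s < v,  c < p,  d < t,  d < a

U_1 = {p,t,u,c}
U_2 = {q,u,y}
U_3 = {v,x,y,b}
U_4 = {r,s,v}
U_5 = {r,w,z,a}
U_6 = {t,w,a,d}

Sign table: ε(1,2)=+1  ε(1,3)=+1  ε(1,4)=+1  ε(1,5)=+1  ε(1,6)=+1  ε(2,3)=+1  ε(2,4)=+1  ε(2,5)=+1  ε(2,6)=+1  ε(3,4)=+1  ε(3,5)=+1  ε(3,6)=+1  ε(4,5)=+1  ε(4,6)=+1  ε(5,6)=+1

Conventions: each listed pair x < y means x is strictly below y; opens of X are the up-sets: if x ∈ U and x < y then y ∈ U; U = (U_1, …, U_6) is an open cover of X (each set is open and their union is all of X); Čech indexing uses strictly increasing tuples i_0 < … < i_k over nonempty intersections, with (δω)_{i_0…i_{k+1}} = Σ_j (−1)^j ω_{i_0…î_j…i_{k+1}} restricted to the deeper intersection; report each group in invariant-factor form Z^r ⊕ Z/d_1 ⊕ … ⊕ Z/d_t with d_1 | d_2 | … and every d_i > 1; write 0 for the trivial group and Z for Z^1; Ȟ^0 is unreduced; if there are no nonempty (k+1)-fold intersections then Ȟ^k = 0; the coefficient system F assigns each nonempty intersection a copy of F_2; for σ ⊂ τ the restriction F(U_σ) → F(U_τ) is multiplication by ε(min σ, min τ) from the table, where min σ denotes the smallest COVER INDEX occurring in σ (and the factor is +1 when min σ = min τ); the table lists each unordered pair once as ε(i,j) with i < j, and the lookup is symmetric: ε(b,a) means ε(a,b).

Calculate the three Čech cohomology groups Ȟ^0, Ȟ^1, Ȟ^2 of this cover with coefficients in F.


Ȟ^0 ≅ Z/2; Ȟ^1 ≅ Z/2; Ȟ^2 ≅ 0

intersection data:
  U12={u} U16={t} U23={y} U34={v} U45={r} U56={w,a}
C dims 6,6; δ0: rk_F2 5
Ȟ^0 = (6 − 5) − 0 = 1, so Ȟ^0 ≅ Z/2
Ȟ^1 = (6 − 0) − 5 = 1, so Ȟ^1 ≅ Z/2
Ȟ^2 = (0 − 0) − 0 = 0, so Ȟ^2 ≅ 0


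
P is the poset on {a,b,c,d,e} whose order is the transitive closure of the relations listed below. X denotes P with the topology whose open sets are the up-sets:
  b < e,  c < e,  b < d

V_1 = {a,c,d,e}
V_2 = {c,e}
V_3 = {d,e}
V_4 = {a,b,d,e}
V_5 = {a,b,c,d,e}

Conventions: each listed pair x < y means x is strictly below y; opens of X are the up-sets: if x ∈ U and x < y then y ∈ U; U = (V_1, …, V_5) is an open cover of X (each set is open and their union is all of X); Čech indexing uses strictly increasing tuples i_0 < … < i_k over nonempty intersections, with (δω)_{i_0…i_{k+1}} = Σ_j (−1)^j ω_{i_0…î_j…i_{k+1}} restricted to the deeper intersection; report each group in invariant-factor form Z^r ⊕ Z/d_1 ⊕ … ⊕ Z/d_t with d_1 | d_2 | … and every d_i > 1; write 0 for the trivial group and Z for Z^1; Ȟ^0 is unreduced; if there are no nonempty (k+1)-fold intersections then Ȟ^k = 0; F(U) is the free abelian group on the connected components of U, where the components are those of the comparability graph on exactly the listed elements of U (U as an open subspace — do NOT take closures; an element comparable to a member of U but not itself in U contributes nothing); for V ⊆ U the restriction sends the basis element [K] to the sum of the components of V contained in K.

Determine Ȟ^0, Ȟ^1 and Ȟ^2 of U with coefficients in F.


Ȟ^0(U;F) ≅ Z^2, Ȟ^1(U;F) ≅ 0, Ȟ^2(U;F) ≅ 0

cover nerve:
  V12={c,e} V13={d,e} V14={a,d,e} V15={a,c,d,e} V23={e} V24={e} V25={c,e} V34={d,e} V35={d,e} V45={a,b,d,e}
  V123={e} V124={e} V125={c,e} V134={d,e} V135={d,e} V145={a,d,e} V234={e} V235={e} V245={e} V345={d,e}
  V1234={e} V1235={e} V1245={e} V1345={d,e} V2345={e}
  V12345={e}
components per intersection:
  V1: {a} {c,e} {d}
  V2: {c,e}
  V3: {d} {e}
  V4: {a} {b,d,e}
  V5: {a} {b,c,d,e}
  V12: {c,e}
  V13: {d} {e}
  V14: {a} {d} {e}
  V15: {a} {c,e} {d}
  V23: {e}
  V24: {e}
  V25: {c,e}
  V34: {d} {e}
  V35: {d} {e}
  V45: {a} {b,d,e}
  V123: {e}
  V124: {e}
  V125: {c,e}
  V134: {d} {e}
  V135: {d} {e}
  V145: {a} {d} {e}
  V234: {e}
  V235: {e}
  V245: {e}
  V345: {d} {e}
  V1234: {e}
  V1235: {e}
  V1245: {e}
  V1345: {d} {e}
  V2345: {e}
  V12345: {e}
C dims 10,18,15,6; δ0: rk 8, SNF 1^8; δ1: rk 10, SNF 1^10; δ2: rk 5, SNF 1^5
Ȟ^0: (10−8)−0=2 ⇒ Z^2
Ȟ^1: (18−10)−8=0 ⇒ 0
Ȟ^2: (15−5)−10=0 ⇒ 0


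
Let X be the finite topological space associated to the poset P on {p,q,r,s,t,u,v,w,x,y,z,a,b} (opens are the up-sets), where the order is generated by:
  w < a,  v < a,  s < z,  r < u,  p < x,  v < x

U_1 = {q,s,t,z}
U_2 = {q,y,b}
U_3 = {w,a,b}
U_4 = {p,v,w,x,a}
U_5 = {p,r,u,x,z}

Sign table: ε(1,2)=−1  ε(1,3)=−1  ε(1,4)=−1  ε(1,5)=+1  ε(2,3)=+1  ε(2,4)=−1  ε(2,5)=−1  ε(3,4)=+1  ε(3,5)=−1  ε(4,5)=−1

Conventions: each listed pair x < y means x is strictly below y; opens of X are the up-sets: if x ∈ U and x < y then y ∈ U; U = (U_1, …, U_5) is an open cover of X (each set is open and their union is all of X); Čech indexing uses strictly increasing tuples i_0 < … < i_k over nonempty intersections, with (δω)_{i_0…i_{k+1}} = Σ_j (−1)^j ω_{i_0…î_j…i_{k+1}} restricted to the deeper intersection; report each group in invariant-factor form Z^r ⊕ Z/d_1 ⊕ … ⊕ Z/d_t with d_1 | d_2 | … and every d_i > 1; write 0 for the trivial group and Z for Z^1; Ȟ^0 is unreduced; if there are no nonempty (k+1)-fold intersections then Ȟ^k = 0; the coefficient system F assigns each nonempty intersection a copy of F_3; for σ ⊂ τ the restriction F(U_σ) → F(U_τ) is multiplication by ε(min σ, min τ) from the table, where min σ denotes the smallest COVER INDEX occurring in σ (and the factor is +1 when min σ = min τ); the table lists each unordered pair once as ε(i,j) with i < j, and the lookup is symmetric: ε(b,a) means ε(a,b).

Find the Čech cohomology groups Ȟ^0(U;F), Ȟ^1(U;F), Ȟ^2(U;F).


Ȟ^0 ≅ Z/3,  Ȟ^1 ≅ Z/3,  Ȟ^2 ≅ 0

intersection data:
  U12={q} U15={z} U23={b} U34={w,a} U45={p,x}
C dims 5,5; δ0: rk_F3 4
Ȟ^0 = (5 − 4) − 0 = 1, so Ȟ^0 ≅ Z/3
Ȟ^1 = (5 − 0) − 4 = 1, so Ȟ^1 ≅ Z/3
Ȟ^2 = (0 − 0) − 0 = 0, so Ȟ^2 ≅ 0


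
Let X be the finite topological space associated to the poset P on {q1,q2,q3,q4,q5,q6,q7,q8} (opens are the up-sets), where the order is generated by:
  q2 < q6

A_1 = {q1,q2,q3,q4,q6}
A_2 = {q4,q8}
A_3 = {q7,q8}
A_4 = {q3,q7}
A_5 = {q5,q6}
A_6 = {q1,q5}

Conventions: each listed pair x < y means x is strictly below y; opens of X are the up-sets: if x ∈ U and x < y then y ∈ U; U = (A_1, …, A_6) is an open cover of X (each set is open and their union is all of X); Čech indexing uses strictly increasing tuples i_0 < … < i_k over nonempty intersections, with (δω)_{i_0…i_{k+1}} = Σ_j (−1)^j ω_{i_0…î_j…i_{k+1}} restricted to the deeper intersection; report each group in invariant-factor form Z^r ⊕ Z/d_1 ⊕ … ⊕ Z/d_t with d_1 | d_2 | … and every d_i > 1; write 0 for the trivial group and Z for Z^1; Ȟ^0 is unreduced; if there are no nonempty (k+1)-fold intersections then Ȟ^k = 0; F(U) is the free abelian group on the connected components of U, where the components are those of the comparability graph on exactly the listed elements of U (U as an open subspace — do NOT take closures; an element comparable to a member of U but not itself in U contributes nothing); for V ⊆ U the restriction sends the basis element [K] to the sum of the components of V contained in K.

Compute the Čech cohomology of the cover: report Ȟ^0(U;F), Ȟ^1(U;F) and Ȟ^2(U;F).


nerve of the cover:
  A12={q4} A14={q3} A15={q6} A16={q1} A23={q8} A34={q7} A56={q5}
components per intersection:
  A1: {q1} {q2,q6} {q3} {q4}
  A2: {q4} {q8}
  A3: {q7} {q8}
  A4: {q3} {q7}
  A5: {q5} {q6}
  A6: {q1} {q5}
  A12: {q4}
  A14: {q3}
  A15: {q6}
  A16: {q1}
  A23: {q8}
  A34: {q7}
  A56: {q5}
C dims 14,7; δ0: rk 7, SNF 1^7
Ȟ^0 = (14 − 7) − 0 = 7, so Ȟ^0 ≅ Z^7
Ȟ^1 = (7 − 0) − 7 = 0, so Ȟ^1 ≅ 0
Ȟ^2 = (0 − 0) − 0 = 0, so Ȟ^2 ≅ 0

Ȟ^0(U;F) ≅ Z^7,  Ȟ^1(U;F) ≅ 0,  Ȟ^2(U;F) ≅ 0


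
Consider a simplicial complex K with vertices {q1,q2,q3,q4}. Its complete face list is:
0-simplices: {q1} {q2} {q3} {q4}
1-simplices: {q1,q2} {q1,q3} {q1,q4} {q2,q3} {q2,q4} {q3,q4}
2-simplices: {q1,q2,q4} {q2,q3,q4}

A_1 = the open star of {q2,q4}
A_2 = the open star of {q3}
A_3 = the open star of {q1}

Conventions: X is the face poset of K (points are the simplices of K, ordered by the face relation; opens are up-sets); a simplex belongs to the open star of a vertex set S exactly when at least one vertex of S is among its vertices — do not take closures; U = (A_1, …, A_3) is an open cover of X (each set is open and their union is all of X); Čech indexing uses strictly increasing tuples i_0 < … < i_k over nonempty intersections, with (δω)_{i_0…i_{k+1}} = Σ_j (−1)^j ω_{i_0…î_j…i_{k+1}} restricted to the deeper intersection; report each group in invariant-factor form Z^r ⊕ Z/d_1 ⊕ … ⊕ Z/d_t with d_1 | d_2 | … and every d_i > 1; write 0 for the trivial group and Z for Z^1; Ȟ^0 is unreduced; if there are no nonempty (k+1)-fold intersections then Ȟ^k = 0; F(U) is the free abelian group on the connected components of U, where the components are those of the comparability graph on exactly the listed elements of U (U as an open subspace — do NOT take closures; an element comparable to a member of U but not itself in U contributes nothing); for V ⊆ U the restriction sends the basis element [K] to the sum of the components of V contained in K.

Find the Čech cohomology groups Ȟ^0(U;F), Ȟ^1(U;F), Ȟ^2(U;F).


Ȟ^0 = Z; Ȟ^1 = Z; Ȟ^2 = 0

intersection data:
  A1={{q2},{q4},{q1,q2},{q1,q4},{q2,q3},{q2,q4},{q3,q4},{q1,q2,q4},{q2,q3,q4}} A2={{q3},{q1,q3},{q2,q3},{q3,q4},{q2,q3,q4}} A3={{q1},{q1,q2},{q1,q3},{q1,q4},{q1,q2,q4}}
  A12={{q2,q3},{q3,q4},{q2,q3,q4}} A13={{q1,q2},{q1,q4},{q1,q2,q4}} A23={{q1,q3}}
components per intersection:
  A1: {{q2},{q4},{q1,q2},{q1,q4},{q2,q3},{q2,q4},{q3,q4},{q1,q2,q4},{q2,q3,q4}}
  A2: {{q3},{q1,q3},{q2,q3},{q3,q4},{q2,q3,q4}}
  A3: {{q1},{q1,q2},{q1,q3},{q1,q4},{q1,q2,q4}}
  A12: {{q2,q3},{q3,q4},{q2,q3,q4}}
  A13: {{q1,q2},{q1,q4},{q1,q2,q4}}
  A23: {{q1,q3}}
C dims 3,3; δ0: rk 2, SNF 1^2
Ȟ^0 = (3 − 2) − 0 = 1, so Ȟ^0 ≅ Z
Ȟ^1 = (3 − 0) − 2 = 1, so Ȟ^1 ≅ Z
Ȟ^2 = (0 − 0) − 0 = 0, so Ȟ^2 ≅ 0


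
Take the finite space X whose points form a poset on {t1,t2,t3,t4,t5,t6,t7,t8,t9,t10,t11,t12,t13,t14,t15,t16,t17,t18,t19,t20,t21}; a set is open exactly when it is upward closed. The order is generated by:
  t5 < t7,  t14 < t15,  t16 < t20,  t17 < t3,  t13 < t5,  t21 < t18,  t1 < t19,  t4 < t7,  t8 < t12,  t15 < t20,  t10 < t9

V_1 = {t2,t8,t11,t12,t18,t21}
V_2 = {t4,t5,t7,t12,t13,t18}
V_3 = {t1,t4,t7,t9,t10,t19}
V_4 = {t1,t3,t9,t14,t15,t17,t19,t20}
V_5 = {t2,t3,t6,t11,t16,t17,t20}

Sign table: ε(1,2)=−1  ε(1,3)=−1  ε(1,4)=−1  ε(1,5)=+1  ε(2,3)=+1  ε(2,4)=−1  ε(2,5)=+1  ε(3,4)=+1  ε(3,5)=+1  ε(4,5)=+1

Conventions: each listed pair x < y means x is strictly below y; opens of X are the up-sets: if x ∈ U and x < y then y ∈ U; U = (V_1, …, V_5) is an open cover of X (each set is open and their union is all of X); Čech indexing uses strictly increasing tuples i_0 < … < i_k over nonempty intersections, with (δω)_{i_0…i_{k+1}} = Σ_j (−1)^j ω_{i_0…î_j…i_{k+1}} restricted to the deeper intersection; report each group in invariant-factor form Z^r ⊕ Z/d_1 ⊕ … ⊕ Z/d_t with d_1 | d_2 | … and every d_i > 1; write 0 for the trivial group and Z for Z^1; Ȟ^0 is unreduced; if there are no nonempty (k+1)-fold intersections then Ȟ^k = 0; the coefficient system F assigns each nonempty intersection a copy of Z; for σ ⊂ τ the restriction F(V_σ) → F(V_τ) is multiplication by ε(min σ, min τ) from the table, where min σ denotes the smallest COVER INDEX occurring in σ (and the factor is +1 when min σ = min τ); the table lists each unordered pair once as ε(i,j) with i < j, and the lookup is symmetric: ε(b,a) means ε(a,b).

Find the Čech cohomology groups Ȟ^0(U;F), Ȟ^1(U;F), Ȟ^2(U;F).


Ȟ^0(U;F) ≅ 0, Ȟ^1(U;F) ≅ Z/2 and Ȟ^2(U;F) ≅ 0

intersection data:
  V12={t12,t18} V15={t2,t11} V23={t4,t7} V34={t1,t9,t19} V45={t3,t17,t20}
C dims 5,5; δ0: rk 5, SNF 1^4·2
Ȟ^0 = (5 − 5) − 0 = 0, so Ȟ^0 ≅ 0
Ȟ^1 = (5 − 0) − 5 = 0 plus torsion [2], so Ȟ^1 ≅ Z/2
Ȟ^2 = (0 − 0) − 0 = 0, so Ȟ^2 ≅ 0


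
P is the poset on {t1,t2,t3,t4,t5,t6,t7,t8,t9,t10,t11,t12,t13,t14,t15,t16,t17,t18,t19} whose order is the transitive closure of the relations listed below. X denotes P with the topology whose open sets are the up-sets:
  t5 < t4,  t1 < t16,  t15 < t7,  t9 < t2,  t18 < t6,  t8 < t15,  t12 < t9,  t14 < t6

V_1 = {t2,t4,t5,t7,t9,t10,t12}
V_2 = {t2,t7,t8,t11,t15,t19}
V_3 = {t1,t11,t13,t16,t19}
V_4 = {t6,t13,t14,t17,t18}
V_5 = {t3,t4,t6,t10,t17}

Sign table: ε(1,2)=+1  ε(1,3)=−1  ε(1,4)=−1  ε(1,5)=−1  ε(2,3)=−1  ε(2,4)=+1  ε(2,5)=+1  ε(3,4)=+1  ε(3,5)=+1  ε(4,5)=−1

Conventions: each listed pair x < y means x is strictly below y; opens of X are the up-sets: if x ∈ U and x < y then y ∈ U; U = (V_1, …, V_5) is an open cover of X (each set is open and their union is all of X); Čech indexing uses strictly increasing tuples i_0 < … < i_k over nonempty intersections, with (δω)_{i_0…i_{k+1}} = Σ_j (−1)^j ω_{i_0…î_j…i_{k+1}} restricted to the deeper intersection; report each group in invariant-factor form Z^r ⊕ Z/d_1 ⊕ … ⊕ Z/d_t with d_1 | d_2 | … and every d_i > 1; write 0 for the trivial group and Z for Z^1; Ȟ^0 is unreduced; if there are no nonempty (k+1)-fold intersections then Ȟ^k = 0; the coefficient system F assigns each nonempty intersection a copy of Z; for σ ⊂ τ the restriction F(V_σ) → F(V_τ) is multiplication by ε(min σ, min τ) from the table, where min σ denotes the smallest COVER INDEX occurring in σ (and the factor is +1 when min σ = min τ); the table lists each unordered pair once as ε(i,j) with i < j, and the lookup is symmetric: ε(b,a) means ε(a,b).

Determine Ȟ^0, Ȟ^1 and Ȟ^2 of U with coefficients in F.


Ȟ^0 ≅ 0; Ȟ^1 ≅ Z/2; Ȟ^2 ≅ 0

cover nerve:
  V12={t2,t7} V15={t4,t10} V23={t11,t19} V34={t13} V45={t6,t17}
C dims 5,5; δ0: rk 5, SNF 1^4·2
Ȟ^0: (5−5)−0=0 ⇒ 0
Ȟ^1: (5−0)−5=0 plus torsion [2] ⇒ Z/2
Ȟ^2: (0−0)−0=0 ⇒ 0


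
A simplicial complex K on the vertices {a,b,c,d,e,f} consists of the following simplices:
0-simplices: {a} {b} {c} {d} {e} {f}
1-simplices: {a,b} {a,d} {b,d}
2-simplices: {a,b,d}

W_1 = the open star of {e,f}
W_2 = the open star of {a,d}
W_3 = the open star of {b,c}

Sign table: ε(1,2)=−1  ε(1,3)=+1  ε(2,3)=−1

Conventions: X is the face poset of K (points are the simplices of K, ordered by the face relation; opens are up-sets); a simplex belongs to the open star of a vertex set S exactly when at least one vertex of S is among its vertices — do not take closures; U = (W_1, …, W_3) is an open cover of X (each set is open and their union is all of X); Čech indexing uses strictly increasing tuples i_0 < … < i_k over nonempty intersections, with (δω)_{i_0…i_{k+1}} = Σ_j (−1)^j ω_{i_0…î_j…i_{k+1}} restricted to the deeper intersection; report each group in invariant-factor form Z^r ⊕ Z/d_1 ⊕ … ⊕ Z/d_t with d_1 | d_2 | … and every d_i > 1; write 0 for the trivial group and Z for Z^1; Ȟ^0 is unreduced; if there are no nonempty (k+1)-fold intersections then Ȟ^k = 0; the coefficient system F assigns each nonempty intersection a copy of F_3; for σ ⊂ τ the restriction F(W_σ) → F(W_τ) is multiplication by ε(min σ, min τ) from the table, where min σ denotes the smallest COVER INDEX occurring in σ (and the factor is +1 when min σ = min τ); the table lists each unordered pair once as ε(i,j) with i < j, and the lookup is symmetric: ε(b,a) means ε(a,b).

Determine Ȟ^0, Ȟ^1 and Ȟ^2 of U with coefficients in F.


Ȟ^0(U;F) ≅ Z/3 ⊕ Z/3, Ȟ^1(U;F) ≅ 0 and Ȟ^2(U;F) ≅ 0

intersection data:
  W1={{e},{f}} W2={{a},{d},{a,b},{a,d},{b,d},{a,b,d}} W3={{b},{c},{a,b},{b,d},{a,b,d}}
  W23={{a,b},{b,d},{a,b,d}}
C dims 3,1; δ0: rk_F3 1
Ȟ^0 = (3 − 1) − 0 = 2, so Ȟ^0 ≅ Z/3 ⊕ Z/3
Ȟ^1 = (1 − 0) − 1 = 0, so Ȟ^1 ≅ 0
Ȟ^2 = (0 − 0) − 0 = 0, so Ȟ^2 ≅ 0


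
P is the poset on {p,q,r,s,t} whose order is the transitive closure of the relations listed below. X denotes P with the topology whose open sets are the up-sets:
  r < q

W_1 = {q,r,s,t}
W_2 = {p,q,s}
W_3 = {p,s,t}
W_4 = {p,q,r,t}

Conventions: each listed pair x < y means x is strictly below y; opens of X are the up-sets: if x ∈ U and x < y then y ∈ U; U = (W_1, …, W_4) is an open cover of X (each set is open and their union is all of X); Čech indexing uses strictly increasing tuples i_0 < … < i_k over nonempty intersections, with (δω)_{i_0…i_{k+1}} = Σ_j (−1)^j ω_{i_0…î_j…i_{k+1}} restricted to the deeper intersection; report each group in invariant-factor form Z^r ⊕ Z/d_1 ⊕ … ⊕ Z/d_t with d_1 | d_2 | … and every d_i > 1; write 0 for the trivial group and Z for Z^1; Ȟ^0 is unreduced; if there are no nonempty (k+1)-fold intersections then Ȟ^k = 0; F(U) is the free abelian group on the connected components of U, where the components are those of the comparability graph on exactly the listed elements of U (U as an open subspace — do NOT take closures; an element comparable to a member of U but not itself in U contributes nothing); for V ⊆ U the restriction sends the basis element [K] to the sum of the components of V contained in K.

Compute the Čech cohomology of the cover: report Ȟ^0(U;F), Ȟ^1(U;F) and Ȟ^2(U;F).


Ȟ^0 ≅ Z^4, Ȟ^1 ≅ 0, Ȟ^2 ≅ 0

nonempty intersections:
  W12={q,s} W13={s,t} W14={q,r,t} W23={p,s} W24={p,q} W34={p,t}
  W123={s} W124={q} W134={t} W234={p}
components per intersection:
  W1: {q,r} {s} {t}
  W2: {p} {q} {s}
  W3: {p} {s} {t}
  W4: {p} {q,r} {t}
  W12: {q} {s}
  W13: {s} {t}
  W14: {q,r} {t}
  W23: {p} {s}
  W24: {p} {q}
  W34: {p} {t}
  W123: {s}
  W124: {q}
  W134: {t}
  W234: {p}
C dims 12,12,4; δ0: rk 8, SNF 1^8; δ1: rk 4, SNF 1^4
Ȟ^0: (12−8)−0=4 ⇒ Z^4
Ȟ^1: (12−4)−8=0 ⇒ 0
Ȟ^2: (4−0)−4=0 ⇒ 0


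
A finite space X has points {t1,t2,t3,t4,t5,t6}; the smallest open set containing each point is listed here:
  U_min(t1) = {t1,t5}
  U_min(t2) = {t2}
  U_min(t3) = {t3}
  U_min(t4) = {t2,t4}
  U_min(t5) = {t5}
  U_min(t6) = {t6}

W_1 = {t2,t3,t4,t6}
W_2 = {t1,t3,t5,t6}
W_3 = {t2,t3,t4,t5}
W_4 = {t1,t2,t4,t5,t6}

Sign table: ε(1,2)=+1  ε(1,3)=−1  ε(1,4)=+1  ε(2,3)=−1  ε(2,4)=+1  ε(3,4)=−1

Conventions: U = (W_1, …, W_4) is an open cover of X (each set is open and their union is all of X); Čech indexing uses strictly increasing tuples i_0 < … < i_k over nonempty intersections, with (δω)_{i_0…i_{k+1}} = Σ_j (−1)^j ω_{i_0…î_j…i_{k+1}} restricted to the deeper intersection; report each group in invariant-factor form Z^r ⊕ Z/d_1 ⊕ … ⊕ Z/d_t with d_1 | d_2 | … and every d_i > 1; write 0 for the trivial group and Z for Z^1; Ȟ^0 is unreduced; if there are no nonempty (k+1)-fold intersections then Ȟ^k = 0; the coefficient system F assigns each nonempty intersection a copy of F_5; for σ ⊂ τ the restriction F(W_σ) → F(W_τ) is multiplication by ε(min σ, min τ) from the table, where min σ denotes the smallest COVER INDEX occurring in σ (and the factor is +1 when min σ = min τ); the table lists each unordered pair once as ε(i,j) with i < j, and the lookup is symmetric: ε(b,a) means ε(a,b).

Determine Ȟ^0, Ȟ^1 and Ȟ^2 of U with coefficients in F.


Ȟ^0(U;F) ≅ Z/5, Ȟ^1(U;F) ≅ 0 and Ȟ^2(U;F) ≅ Z/5

intersection data:
  W12={t3,t6} W13={t2,t3,t4} W14={t2,t4,t6} W23={t3,t5} W24={t1,t5,t6} W34={t2,t4,t5}
  W123={t3} W124={t6} W134={t2,t4} W234={t5}
C dims 4,6,4; δ0: rk_F5 3; δ1: rk_F5 3
Ȟ^0 = (4 − 3) − 0 = 1, so Ȟ^0 ≅ Z/5
Ȟ^1 = (6 − 3) − 3 = 0, so Ȟ^1 ≅ 0
Ȟ^2 = (4 − 0) − 3 = 1, so Ȟ^2 ≅ Z/5


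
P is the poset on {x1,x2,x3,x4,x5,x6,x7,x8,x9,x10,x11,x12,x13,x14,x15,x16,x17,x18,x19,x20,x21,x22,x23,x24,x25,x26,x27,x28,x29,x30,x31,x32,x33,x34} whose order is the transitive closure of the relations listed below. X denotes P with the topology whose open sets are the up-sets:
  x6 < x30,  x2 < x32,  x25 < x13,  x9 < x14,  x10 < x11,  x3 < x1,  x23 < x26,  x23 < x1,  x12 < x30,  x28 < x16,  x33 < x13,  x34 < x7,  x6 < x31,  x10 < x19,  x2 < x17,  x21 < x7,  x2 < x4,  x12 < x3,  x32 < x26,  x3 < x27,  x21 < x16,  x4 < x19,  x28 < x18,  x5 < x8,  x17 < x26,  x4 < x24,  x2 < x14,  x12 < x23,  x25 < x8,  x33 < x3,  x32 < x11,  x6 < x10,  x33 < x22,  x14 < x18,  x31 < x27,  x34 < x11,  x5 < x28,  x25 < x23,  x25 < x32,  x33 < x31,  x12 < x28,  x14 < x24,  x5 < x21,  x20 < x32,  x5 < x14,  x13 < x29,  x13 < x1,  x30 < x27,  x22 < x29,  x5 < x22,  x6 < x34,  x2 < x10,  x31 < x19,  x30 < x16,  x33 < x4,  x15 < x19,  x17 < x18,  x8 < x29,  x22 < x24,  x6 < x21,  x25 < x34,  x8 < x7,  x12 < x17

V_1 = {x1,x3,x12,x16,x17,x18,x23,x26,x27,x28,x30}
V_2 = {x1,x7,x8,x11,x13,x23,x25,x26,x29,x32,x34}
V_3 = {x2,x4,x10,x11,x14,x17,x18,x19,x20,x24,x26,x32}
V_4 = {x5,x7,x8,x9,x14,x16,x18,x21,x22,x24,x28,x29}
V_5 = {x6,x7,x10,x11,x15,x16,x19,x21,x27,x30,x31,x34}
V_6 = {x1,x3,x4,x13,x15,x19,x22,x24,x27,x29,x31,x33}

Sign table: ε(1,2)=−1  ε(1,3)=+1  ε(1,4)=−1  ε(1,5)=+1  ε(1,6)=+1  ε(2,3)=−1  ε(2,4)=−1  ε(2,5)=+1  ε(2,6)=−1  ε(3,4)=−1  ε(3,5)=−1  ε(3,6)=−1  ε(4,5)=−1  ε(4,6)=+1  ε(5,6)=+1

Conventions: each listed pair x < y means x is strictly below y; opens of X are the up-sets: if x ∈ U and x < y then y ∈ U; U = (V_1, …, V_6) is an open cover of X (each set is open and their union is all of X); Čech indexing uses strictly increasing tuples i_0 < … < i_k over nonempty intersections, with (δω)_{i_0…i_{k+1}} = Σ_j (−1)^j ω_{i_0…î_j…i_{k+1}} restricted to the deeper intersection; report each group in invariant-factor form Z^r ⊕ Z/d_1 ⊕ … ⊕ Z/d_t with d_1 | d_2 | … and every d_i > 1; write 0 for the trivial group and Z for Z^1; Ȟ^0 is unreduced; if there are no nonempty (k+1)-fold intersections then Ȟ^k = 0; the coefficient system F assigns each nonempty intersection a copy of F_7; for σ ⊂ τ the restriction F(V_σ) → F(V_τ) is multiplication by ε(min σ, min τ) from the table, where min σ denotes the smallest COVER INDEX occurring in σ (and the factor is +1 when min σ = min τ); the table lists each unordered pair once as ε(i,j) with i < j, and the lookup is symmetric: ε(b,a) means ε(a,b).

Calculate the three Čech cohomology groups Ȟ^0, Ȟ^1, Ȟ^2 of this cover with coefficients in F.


Ȟ^0(U;F) ≅ 0,  Ȟ^1(U;F) ≅ 0,  Ȟ^2(U;F) ≅ Z/7

nerve simplices:
  V12={x1,x23,x26} V13={x17,x18,x26} V14={x16,x18,x28} V15={x16,x27,x30} V16={x1,x3,x27} V23={x11,x26,x32} V24={x7,x8,x29} V25={x7,x11,x34} V26={x1,x13,x29} V34={x14,x18,x24} V35={x10,x11,x19} V36={x4,x19,x24} V45={x7,x16,x21} V46={x22,x24,x29} V56={x15,x19,x27,x31}
  V123={x26} V126={x1} V134={x18} V145={x16} V156={x27} V235={x11} V245={x7} V246={x29} V346={x24} V356={x19}
C dims 6,15,10; δ0: rk_F7 6; δ1: rk_F7 9
degree 0: 6−6−0 = 0 → Ȟ^0 ≅ 0
degree 1: 15−9−6 = 0 → Ȟ^1 ≅ 0
degree 2: 10−0−9 = 1 → Ȟ^2 ≅ Z/7


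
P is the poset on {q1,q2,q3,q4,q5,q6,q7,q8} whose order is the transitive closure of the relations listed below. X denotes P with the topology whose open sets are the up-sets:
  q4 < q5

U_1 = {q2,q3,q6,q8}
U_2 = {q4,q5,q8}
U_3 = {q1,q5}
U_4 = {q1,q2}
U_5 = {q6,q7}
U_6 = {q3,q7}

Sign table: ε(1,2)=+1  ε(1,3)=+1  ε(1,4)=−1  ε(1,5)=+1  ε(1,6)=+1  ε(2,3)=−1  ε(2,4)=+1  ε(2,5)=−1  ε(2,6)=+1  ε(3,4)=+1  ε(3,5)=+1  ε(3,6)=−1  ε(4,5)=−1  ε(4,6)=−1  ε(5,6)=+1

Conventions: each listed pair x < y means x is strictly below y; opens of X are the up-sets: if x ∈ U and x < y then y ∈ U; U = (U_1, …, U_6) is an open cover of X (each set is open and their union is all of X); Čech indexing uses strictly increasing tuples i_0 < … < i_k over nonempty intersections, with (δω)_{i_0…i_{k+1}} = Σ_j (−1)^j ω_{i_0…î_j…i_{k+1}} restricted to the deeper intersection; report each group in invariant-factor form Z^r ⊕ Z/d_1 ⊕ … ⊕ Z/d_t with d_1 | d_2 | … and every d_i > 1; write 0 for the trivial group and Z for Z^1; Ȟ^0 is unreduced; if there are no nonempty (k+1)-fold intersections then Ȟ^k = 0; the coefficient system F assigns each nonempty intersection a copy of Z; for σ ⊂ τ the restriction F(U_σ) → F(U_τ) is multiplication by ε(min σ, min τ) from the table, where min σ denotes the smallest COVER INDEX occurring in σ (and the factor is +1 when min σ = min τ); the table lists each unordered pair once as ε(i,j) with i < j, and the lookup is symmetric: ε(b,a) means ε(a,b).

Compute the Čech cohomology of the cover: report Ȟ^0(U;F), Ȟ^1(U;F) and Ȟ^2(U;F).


Ȟ^0(U;F) ≅ Z; Ȟ^1(U;F) ≅ Z^2; Ȟ^2(U;F) ≅ 0

intersection data:
  U12={q8} U14={q2} U15={q6} U16={q3} U23={q5} U34={q1} U56={q7}
C dims 6,7; δ0: rk 5, SNF 1^5
Ȟ^0 = (6 − 5) − 0 = 1, so Ȟ^0 ≅ Z
Ȟ^1 = (7 − 0) − 5 = 2, so Ȟ^1 ≅ Z^2
Ȟ^2 = (0 − 0) − 0 = 0, so Ȟ^2 ≅ 0


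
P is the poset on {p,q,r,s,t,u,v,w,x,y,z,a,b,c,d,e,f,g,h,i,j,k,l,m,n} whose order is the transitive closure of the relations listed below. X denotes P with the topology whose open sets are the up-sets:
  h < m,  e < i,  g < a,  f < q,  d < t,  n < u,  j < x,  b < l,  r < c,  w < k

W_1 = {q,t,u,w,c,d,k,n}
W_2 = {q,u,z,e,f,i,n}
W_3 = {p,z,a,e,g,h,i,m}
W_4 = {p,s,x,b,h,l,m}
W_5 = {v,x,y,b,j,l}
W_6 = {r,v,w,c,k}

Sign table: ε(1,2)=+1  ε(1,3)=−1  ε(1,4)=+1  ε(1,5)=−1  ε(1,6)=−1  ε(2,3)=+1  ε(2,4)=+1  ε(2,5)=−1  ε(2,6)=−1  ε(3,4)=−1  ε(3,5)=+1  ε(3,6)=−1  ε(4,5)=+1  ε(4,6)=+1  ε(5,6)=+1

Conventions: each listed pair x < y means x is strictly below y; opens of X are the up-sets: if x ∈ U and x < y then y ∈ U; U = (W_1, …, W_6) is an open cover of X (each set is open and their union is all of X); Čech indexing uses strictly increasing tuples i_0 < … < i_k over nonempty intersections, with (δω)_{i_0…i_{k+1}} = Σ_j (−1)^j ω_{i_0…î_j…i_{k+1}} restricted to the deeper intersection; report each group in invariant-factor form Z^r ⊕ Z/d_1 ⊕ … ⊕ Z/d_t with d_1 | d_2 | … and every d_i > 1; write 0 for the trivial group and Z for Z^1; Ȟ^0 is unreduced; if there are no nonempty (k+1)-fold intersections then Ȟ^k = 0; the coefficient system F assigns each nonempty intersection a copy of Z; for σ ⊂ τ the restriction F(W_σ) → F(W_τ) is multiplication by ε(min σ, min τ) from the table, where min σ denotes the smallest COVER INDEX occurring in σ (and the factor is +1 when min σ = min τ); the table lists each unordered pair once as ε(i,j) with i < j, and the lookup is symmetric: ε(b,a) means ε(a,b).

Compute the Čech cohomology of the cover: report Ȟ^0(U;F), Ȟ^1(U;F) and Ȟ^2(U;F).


Ȟ^0 = Z,  Ȟ^1 = Z,  Ȟ^2 = 0

nonempty overlaps:
  W12={q,u,n} W16={w,c,k} W23={z,e,i} W34={p,h,m} W45={x,b,l} W56={v}
C dims 6,6; δ0: rk 5, SNF 1^5
degree 0: 6−5−0 = 1 → Ȟ^0 ≅ Z
degree 1: 6−0−5 = 1 → Ȟ^1 ≅ Z
degree 2: 0−0−0 = 0 → Ȟ^2 ≅ 0


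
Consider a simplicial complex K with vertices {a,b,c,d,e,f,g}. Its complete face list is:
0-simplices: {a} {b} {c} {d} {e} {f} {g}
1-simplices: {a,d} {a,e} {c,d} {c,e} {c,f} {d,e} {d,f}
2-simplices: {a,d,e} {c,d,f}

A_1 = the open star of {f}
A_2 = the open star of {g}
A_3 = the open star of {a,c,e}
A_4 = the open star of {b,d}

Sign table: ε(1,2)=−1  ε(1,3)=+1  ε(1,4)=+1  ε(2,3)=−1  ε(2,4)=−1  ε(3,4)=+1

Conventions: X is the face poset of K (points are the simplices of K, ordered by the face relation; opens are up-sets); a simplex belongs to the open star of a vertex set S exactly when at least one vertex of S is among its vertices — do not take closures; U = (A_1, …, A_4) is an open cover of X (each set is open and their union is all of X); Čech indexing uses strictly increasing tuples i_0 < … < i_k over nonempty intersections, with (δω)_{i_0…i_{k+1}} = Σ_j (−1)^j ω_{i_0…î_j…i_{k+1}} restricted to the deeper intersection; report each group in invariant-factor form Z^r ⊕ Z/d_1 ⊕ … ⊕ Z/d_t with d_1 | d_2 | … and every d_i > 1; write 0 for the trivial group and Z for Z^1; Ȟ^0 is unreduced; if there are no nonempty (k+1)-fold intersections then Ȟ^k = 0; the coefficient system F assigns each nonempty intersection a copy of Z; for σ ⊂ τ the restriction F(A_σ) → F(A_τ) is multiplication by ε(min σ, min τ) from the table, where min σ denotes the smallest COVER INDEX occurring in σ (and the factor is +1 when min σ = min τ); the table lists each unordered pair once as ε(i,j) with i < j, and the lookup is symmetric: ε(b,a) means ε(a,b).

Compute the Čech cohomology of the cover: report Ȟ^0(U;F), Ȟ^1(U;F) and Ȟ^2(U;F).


Ȟ^0 ≅ Z^2, Ȟ^1 ≅ 0 and Ȟ^2 ≅ 0

cover nerve:
  A1={{f},{c,f},{d,f},{c,d,f}} A2={{g}} A3={{a},{c},{e},{a,d},{a,e},{c,d},{c,e},{c,f},{d,e},{a,d,e},{c,d,f}} A4={{b},{d},{a,d},{c,d},{d,e},{d,f},{a,d,e},{c,d,f}}
  A13={{c,f},{c,d,f}} A14={{d,f},{c,d,f}} A34={{a,d},{c,d},{d,e},{a,d,e},{c,d,f}}
  A134={{c,d,f}}
C dims 4,3,1; δ0: rk 2, SNF 1^2; δ1: rk 1, SNF 1^1
Ȟ^0: (4−2)−0=2 ⇒ Z^2
Ȟ^1: (3−1)−2=0 ⇒ 0
Ȟ^2: (1−0)−1=0 ⇒ 0


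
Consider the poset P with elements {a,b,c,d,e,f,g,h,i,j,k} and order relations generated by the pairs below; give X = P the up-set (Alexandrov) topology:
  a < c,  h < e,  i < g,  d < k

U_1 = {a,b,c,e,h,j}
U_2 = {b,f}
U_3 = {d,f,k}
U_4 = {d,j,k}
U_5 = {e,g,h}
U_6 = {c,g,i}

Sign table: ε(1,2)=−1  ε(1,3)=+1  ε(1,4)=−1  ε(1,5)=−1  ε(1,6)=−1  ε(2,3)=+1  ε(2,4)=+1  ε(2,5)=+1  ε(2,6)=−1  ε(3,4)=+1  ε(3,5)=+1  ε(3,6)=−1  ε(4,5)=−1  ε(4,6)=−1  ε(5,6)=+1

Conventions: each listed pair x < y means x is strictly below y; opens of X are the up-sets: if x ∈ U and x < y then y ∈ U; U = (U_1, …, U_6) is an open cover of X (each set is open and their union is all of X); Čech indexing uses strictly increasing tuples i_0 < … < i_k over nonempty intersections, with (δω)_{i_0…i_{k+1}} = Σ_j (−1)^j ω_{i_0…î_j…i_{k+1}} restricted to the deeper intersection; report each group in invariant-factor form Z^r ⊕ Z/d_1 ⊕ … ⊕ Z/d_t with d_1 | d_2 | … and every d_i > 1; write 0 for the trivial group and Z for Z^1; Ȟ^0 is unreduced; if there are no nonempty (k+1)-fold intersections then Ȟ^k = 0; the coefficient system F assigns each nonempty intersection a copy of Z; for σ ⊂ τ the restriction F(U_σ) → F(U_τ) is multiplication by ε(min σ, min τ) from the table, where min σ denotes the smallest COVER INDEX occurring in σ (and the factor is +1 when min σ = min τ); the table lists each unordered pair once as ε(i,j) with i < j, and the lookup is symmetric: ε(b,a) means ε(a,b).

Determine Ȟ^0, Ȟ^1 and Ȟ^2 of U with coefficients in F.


Ȟ^0(U;F) ≅ Z, Ȟ^1(U;F) ≅ Z^2 and Ȟ^2(U;F) ≅ 0

nonempty intersections:
  U12={b} U14={j} U15={e,h} U16={c} U23={f} U34={d,k} U56={g}
C dims 6,7; δ0: rk 5, SNF 1^5
Ȟ^0: (6−5)−0=1 ⇒ Z
Ȟ^1: (7−0)−5=2 ⇒ Z^2
Ȟ^2: (0−0)−0=0 ⇒ 0


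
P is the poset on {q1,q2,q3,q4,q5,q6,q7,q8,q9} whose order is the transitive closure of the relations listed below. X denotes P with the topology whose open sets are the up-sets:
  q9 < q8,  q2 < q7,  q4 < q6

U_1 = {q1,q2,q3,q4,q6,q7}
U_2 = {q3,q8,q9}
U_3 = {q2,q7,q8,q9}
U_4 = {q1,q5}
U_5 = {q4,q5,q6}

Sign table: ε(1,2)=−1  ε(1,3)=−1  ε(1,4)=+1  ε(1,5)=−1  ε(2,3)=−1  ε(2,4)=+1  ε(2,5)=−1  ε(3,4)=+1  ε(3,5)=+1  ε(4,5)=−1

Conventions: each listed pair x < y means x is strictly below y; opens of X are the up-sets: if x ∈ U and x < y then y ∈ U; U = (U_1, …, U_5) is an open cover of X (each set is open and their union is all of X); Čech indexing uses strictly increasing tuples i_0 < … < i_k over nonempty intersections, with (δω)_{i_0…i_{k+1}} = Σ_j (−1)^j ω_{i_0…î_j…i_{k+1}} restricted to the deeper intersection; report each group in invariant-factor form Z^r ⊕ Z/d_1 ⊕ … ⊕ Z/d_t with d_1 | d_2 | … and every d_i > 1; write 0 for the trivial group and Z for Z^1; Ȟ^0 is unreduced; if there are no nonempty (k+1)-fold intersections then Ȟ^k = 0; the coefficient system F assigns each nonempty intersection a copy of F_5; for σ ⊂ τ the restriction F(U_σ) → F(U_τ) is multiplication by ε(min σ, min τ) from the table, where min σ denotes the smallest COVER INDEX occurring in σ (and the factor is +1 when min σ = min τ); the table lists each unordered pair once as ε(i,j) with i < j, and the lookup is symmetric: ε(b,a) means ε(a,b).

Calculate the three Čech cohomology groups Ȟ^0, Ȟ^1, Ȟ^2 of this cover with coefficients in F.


intersection data:
  U12={q3} U13={q2,q7} U14={q1} U15={q4,q6} U23={q8,q9} U45={q5}
C dims 5,6; δ0: rk_F5 5
Ȟ^0 = (5 − 5) − 0 = 0, so Ȟ^0 ≅ 0
Ȟ^1 = (6 − 0) − 5 = 1, so Ȟ^1 ≅ Z/5
Ȟ^2 = (0 − 0) − 0 = 0, so Ȟ^2 ≅ 0

Ȟ^0 = 0,  Ȟ^1 = Z/5,  Ȟ^2 = 0


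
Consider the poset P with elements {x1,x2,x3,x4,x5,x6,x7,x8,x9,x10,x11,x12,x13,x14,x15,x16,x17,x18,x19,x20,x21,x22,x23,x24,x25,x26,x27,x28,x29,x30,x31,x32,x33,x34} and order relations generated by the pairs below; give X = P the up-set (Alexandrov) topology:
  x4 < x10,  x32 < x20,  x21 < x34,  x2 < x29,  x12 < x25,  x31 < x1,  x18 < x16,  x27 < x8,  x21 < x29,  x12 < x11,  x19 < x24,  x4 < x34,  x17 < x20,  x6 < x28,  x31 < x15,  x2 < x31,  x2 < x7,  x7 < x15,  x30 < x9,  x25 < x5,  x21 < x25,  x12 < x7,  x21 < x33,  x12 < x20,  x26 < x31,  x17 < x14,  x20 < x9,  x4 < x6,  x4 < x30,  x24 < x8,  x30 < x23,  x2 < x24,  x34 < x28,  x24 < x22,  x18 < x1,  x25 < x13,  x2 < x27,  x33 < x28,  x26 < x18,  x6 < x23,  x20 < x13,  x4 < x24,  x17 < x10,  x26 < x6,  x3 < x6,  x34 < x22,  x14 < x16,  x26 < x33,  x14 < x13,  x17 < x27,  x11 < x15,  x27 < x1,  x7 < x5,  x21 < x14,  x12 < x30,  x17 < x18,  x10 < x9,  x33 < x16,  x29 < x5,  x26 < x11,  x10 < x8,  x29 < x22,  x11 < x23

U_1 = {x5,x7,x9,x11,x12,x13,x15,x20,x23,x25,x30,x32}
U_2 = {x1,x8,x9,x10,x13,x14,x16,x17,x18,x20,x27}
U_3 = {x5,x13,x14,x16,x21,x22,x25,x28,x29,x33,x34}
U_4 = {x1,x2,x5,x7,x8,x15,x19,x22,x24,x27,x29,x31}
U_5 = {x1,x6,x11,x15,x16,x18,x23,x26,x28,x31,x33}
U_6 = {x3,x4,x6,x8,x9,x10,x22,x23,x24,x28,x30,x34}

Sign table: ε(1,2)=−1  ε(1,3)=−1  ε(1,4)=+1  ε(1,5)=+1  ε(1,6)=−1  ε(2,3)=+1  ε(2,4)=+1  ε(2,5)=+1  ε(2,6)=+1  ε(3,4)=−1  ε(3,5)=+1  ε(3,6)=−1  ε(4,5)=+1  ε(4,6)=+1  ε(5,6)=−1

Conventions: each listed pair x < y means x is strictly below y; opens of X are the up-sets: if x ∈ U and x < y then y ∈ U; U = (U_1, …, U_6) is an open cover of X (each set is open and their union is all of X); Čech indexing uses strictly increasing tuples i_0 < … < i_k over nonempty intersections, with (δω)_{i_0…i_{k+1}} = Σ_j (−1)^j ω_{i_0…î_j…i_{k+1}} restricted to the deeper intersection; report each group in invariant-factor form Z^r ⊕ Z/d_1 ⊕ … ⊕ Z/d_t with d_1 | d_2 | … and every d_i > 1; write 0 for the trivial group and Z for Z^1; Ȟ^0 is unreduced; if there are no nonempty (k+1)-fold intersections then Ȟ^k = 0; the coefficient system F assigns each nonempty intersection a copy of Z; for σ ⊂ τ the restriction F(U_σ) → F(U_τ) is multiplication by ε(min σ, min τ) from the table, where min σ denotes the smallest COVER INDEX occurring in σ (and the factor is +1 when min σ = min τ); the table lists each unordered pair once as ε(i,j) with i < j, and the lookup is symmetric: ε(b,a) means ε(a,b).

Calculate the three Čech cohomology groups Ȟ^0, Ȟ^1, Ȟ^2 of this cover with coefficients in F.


Ȟ^0 ≅ 0; Ȟ^1 ≅ Z/2; Ȟ^2 ≅ Z

nonempty overlaps:
  U12={x9,x13,x20} U13={x5,x13,x25} U14={x5,x7,x15} U15={x11,x15,x23} U16={x9,x23,x30} U23={x13,x14,x16} U24={x1,x8,x27} U25={x1,x16,x18} U26={x8,x9,x10} U34={x5,x22,x29} U35={x16,x28,x33} U36={x22,x28,x34} U45={x1,x15,x31} U46={x8,x22,x24} U56={x6,x23,x28}
  U123={x13} U126={x9} U134={x5} U145={x15} U156={x23} U235={x16} U245={x1} U246={x8} U346={x22} U356={x28}
C dims 6,15,10; δ0: rk 6, SNF 1^5·2; δ1: rk 9, SNF 1^9
degree 0: 6−6−0 = 0 → Ȟ^0 ≅ 0
degree 1: 15−9−6 = 0 plus torsion [2] → Ȟ^1 ≅ Z/2
degree 2: 10−0−9 = 1 → Ȟ^2 ≅ Z


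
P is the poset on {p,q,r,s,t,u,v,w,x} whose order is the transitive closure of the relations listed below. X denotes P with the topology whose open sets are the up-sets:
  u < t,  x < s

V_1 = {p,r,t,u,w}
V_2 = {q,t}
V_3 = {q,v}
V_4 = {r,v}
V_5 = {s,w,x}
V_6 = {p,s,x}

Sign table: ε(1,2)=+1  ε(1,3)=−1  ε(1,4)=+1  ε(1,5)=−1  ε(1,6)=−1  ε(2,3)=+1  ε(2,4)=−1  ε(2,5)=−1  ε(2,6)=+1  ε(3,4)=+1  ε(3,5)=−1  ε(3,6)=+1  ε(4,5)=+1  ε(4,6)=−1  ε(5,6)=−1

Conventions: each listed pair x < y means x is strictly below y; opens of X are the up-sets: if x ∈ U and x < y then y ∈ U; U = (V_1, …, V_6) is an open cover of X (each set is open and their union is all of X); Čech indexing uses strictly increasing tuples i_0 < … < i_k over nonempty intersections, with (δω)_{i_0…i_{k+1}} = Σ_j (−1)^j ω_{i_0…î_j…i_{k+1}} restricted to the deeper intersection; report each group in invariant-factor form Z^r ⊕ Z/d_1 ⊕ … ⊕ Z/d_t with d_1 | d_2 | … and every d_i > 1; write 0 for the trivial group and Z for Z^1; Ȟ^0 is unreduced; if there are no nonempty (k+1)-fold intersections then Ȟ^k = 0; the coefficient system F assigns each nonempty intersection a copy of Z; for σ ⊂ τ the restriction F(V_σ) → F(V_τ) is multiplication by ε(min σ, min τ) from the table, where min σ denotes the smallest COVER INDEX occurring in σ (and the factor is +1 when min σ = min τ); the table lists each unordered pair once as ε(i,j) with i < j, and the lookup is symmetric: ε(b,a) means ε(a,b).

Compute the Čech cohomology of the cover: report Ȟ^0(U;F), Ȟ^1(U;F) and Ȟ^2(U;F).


Ȟ^0 ≅ 0; Ȟ^1 ≅ Z ⊕ Z/2; Ȟ^2 ≅ 0

intersection data:
  V12={t} V14={r} V15={w} V16={p} V23={q} V34={v} V56={s,x}
C dims 6,7; δ0: rk 6, SNF 1^5·2
Ȟ^0 = (6 − 6) − 0 = 0, so Ȟ^0 ≅ 0
Ȟ^1 = (7 − 0) − 6 = 1 plus torsion [2], so Ȟ^1 ≅ Z ⊕ Z/2
Ȟ^2 = (0 − 0) − 0 = 0, so Ȟ^2 ≅ 0


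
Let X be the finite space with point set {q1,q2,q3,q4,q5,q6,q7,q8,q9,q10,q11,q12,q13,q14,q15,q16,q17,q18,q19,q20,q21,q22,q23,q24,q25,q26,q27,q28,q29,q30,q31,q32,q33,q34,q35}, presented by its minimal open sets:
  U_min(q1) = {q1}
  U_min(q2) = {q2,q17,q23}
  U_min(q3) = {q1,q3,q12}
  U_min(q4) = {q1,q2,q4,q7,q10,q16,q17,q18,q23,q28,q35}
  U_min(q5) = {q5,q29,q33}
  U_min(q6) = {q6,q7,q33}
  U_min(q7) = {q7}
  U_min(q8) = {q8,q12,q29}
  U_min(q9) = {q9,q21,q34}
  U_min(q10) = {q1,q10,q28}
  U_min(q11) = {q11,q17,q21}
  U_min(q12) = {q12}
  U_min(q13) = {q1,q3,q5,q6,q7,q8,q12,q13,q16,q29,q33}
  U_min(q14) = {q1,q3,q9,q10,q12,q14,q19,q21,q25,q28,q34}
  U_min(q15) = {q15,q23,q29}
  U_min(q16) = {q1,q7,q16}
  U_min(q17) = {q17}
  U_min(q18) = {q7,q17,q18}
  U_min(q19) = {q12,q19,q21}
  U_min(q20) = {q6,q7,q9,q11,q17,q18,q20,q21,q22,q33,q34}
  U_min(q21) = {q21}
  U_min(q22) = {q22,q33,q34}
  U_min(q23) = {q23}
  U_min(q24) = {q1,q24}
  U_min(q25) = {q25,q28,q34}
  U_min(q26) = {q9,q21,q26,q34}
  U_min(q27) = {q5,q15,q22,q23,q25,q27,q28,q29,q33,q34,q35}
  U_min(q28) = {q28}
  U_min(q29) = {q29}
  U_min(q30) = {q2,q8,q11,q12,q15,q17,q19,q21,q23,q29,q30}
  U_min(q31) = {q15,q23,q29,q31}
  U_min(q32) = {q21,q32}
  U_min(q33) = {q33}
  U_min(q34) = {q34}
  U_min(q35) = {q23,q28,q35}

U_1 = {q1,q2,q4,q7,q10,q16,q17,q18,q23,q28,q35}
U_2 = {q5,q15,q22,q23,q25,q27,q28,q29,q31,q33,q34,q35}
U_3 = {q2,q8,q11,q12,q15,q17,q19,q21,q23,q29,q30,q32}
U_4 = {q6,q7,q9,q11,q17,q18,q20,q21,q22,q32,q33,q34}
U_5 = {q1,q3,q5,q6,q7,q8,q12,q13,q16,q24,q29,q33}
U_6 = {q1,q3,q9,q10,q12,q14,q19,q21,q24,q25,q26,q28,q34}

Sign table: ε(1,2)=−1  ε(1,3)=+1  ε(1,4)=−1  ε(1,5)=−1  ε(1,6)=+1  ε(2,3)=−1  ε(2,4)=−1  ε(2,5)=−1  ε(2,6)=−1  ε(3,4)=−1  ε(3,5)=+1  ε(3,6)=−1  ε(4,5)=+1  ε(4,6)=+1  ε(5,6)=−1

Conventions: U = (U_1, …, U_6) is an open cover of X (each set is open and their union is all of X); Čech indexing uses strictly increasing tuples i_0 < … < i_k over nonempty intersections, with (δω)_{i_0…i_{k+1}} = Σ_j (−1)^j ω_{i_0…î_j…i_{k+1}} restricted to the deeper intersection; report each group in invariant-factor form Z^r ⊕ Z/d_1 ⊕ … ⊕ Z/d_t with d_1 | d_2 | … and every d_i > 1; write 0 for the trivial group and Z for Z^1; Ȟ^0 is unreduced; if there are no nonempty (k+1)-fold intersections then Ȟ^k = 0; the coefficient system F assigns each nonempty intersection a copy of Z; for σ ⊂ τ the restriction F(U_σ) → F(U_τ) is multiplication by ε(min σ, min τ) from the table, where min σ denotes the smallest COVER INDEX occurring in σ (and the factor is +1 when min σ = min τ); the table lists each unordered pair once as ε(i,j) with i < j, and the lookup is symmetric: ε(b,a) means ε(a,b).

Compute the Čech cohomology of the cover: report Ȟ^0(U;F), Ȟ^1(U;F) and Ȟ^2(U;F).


nonempty intersections:
  U12={q23,q28,q35} U13={q2,q17,q23} U14={q7,q17,q18} U15={q1,q7,q16} U16={q1,q10,q28} U23={q15,q23,q29} U24={q22,q33,q34} U25={q5,q29,q33} U26={q25,q28,q34} U34={q11,q17,q21,q32} U35={q8,q12,q29} U36={q12,q19,q21} U45={q6,q7,q33} U46={q9,q21,q34} U56={q1,q3,q12,q24}
  U123={q23} U126={q28} U134={q17} U145={q7} U156={q1} U235={q29} U245={q33} U246={q34} U346={q21} U356={q12}
C dims 6,15,10; δ0: rk 6, SNF 1^5·2; δ1: rk 9, SNF 1^9
Ȟ^0: (6−6)−0=0 ⇒ 0
Ȟ^1: (15−9)−6=0 plus torsion [2] ⇒ Z/2
Ȟ^2: (10−0)−9=1 ⇒ Z

Ȟ^0(U;F) ≅ 0, Ȟ^1(U;F) ≅ Z/2, Ȟ^2(U;F) ≅ Z
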